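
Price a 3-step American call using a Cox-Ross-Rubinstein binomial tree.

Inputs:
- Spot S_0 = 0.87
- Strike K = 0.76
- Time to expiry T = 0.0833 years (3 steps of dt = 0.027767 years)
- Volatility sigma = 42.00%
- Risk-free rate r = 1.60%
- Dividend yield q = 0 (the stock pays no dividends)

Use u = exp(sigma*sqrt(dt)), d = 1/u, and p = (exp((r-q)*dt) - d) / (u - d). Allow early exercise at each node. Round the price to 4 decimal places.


dt = T/N = 0.027767
u = exp(sigma*sqrt(dt)) = 1.072493; d = 1/u = 0.932407
p = (exp((r-q)*dt) - d) / (u - d) = 0.485683
Discount per step: exp(-r*dt) = 0.999556
Stock lattice S(k, i) with i counting down-moves:
  k=0: S(0,0) = 0.8700
  k=1: S(1,0) = 0.9331; S(1,1) = 0.8112
  k=2: S(2,0) = 1.0007; S(2,1) = 0.8700; S(2,2) = 0.7564
  k=3: S(3,0) = 1.0733; S(3,1) = 0.9331; S(3,2) = 0.8112; S(3,3) = 0.7052
Terminal payoffs V(N, i) = max(S_T - K, 0):
  V(3,0) = 0.313255; V(3,1) = 0.173069; V(3,2) = 0.051194; V(3,3) = 0.000000
Backward induction: V(k, i) = exp(-r*dt) * [p * V(k+1, i) + (1-p) * V(k+1, i+1)]; then take max(V_cont, immediate exercise) for American.
  V(2,0) = exp(-r*dt) * [p*0.313255 + (1-p)*0.173069] = 0.241048; exercise = 0.240710; V(2,0) = max -> 0.241048
  V(2,1) = exp(-r*dt) * [p*0.173069 + (1-p)*0.051194] = 0.110338; exercise = 0.110000; V(2,1) = max -> 0.110338
  V(2,2) = exp(-r*dt) * [p*0.051194 + (1-p)*0.000000] = 0.024853; exercise = 0.000000; V(2,2) = max -> 0.024853
  V(1,0) = exp(-r*dt) * [p*0.241048 + (1-p)*0.110338] = 0.173744; exercise = 0.173069; V(1,0) = max -> 0.173744
  V(1,1) = exp(-r*dt) * [p*0.110338 + (1-p)*0.024853] = 0.066342; exercise = 0.051194; V(1,1) = max -> 0.066342
  V(0,0) = exp(-r*dt) * [p*0.173744 + (1-p)*0.066342] = 0.118453; exercise = 0.110000; V(0,0) = max -> 0.118453

Answer: Price = V(0,0) = 0.1185


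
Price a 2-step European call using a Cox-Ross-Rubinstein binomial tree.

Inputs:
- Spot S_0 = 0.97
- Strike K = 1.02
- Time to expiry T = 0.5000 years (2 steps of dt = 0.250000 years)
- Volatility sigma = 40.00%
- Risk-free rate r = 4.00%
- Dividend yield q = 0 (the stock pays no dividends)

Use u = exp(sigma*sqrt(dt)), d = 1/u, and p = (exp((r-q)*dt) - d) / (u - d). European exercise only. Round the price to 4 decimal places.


dt = T/N = 0.250000
u = exp(sigma*sqrt(dt)) = 1.221403; d = 1/u = 0.818731
p = (exp((r-q)*dt) - d) / (u - d) = 0.475125
Discount per step: exp(-r*dt) = 0.990050
Stock lattice S(k, i) with i counting down-moves:
  k=0: S(0,0) = 0.9700
  k=1: S(1,0) = 1.1848; S(1,1) = 0.7942
  k=2: S(2,0) = 1.4471; S(2,1) = 0.9700; S(2,2) = 0.6502
Terminal payoffs V(N, i) = max(S_T - K, 0):
  V(2,0) = 0.427070; V(2,1) = 0.000000; V(2,2) = 0.000000
Backward induction: V(k, i) = exp(-r*dt) * [p * V(k+1, i) + (1-p) * V(k+1, i+1)].
  V(1,0) = exp(-r*dt) * [p*0.427070 + (1-p)*0.000000] = 0.200892
  V(1,1) = exp(-r*dt) * [p*0.000000 + (1-p)*0.000000] = 0.000000
  V(0,0) = exp(-r*dt) * [p*0.200892 + (1-p)*0.000000] = 0.094499

Answer: Price = V(0,0) = 0.0945


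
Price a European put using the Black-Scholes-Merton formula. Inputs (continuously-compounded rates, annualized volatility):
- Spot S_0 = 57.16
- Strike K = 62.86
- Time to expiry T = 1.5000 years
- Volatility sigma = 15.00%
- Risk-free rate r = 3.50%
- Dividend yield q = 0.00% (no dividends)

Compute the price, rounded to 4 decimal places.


Answer: Price = 5.6306

Derivation:
d1 = (ln(S/K) + (r - q + 0.5*sigma^2) * T) / (sigma * sqrt(T)) = -0.13978791
d2 = d1 - sigma * sqrt(T) = -0.32349964
exp(-rT) = 0.94885432; exp(-qT) = 1.00000000
P = K * exp(-rT) * N(-d2) - S_0 * exp(-qT) * N(-d1)
N(-d1) = 0.55558622; N(-d2) = 0.62684156
P = 62.8600 * 0.94885432 * 0.62684156 - 57.1600 * 1.00000000 * 0.55558622 = 5.6306


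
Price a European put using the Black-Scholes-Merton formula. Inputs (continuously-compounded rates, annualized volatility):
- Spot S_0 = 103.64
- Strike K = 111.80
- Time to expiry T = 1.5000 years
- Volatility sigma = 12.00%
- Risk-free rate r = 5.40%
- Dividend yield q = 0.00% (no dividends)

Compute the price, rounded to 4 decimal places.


Answer: Price = 5.7898

Derivation:
d1 = (ln(S/K) + (r - q + 0.5*sigma^2) * T) / (sigma * sqrt(T)) = 0.10894647
d2 = d1 - sigma * sqrt(T) = -0.03802292
exp(-rT) = 0.92219369; exp(-qT) = 1.00000000
P = K * exp(-rT) * N(-d2) - S_0 * exp(-qT) * N(-d1)
N(-d1) = 0.45662248; N(-d2) = 0.51516530
P = 111.8000 * 0.92219369 * 0.51516530 - 103.6400 * 1.00000000 * 0.45662248 = 5.7898


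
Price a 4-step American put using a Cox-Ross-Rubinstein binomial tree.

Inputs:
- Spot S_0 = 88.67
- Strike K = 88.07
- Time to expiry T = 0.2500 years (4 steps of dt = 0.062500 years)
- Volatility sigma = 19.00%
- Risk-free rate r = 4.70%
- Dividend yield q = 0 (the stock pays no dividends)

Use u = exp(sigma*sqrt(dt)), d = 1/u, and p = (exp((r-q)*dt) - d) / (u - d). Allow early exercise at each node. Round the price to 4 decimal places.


Answer: Price = V(0,0) = 2.5583

Derivation:
dt = T/N = 0.062500
u = exp(sigma*sqrt(dt)) = 1.048646; d = 1/u = 0.953610
p = (exp((r-q)*dt) - d) / (u - d) = 0.519082
Discount per step: exp(-r*dt) = 0.997067
Stock lattice S(k, i) with i counting down-moves:
  k=0: S(0,0) = 88.6700
  k=1: S(1,0) = 92.9835; S(1,1) = 84.5566
  k=2: S(2,0) = 97.5068; S(2,1) = 88.6700; S(2,2) = 80.6341
  k=3: S(3,0) = 102.2501; S(3,1) = 92.9835; S(3,2) = 84.5566; S(3,3) = 76.8935
  k=4: S(4,0) = 107.2242; S(4,1) = 97.5068; S(4,2) = 88.6700; S(4,3) = 80.6341; S(4,4) = 73.3265
Terminal payoffs V(N, i) = max(K - S_T, 0):
  V(4,0) = 0.000000; V(4,1) = 0.000000; V(4,2) = 0.000000; V(4,3) = 7.435902; V(4,4) = 14.743534
Backward induction: V(k, i) = exp(-r*dt) * [p * V(k+1, i) + (1-p) * V(k+1, i+1)]; then take max(V_cont, immediate exercise) for American.
  V(3,0) = exp(-r*dt) * [p*0.000000 + (1-p)*0.000000] = 0.000000; exercise = 0.000000; V(3,0) = max -> 0.000000
  V(3,1) = exp(-r*dt) * [p*0.000000 + (1-p)*0.000000] = 0.000000; exercise = 0.000000; V(3,1) = max -> 0.000000
  V(3,2) = exp(-r*dt) * [p*0.000000 + (1-p)*7.435902] = 3.565569; exercise = 3.513359; V(3,2) = max -> 3.565569
  V(3,3) = exp(-r*dt) * [p*7.435902 + (1-p)*14.743534] = 10.918154; exercise = 11.176480; V(3,3) = max -> 11.176480
  V(2,0) = exp(-r*dt) * [p*0.000000 + (1-p)*0.000000] = 0.000000; exercise = 0.000000; V(2,0) = max -> 0.000000
  V(2,1) = exp(-r*dt) * [p*0.000000 + (1-p)*3.565569] = 1.709716; exercise = 0.000000; V(2,1) = max -> 1.709716
  V(2,2) = exp(-r*dt) * [p*3.565569 + (1-p)*11.176480] = 7.204598; exercise = 7.435902; V(2,2) = max -> 7.435902
  V(1,0) = exp(-r*dt) * [p*0.000000 + (1-p)*1.709716] = 0.819821; exercise = 0.000000; V(1,0) = max -> 0.819821
  V(1,1) = exp(-r*dt) * [p*1.709716 + (1-p)*7.435902] = 4.450449; exercise = 3.513359; V(1,1) = max -> 4.450449
  V(0,0) = exp(-r*dt) * [p*0.819821 + (1-p)*4.450449] = 2.558329; exercise = 0.000000; V(0,0) = max -> 2.558329


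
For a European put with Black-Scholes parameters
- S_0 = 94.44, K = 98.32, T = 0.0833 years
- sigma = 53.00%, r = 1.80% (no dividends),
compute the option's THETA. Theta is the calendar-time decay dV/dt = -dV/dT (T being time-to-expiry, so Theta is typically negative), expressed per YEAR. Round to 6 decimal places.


Answer: Theta = -32.943910

Derivation:
d1 = -0.1769259340; d2 = -0.3298931527
phi(d1) = 0.3927468877; exp(-qT) = 1.0000000000; exp(-rT) = 0.9985017235
Theta = -S*exp(-qT)*phi(d1)*sigma/(2*sqrt(T)) + r*K*exp(-rT)*N(-d2) - q*S*exp(-qT)*N(-d1)
N(-d1) = 0.5702167162; N(-d2) = 0.6292596512; sqrt(T) = 0.2886173938
Term 1 = -94.4400 * 1.0000000000 * 0.3927468877 * 0.5300 / (2 * 0.2886173938) = -34.0558797594
Term 2 = 0.0180 * 98.3200 * 0.9985017235 * 0.6292596512 = 1.1119700218
Term 3 = 0 (no dividend yield, q = 0)
Theta = -34.0558797594 + (1.1119700218) + (0.0000000000) = -32.943910


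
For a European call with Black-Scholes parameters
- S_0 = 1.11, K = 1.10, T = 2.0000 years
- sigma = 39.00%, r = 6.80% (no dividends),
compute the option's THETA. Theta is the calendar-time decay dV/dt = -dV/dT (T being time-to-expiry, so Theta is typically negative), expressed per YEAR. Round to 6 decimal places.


Answer: Theta = -0.085122

Derivation:
d1 = 0.5387606762; d2 = -0.0127826131
phi(d1) = 0.3450485779; exp(-qT) = 1.0000000000; exp(-rT) = 0.8728426325
Theta = -S*exp(-qT)*phi(d1)*sigma/(2*sqrt(T)) - r*K*exp(-rT)*N(d2) + q*S*exp(-qT)*N(d1)
N(d1) = 0.7049739997; N(d2) = 0.4949006140; sqrt(T) = 1.4142135624
Term 1 = -1.1100 * 1.0000000000 * 0.3450485779 * 0.3900 / (2 * 1.4142135624) = -0.0528108107
Term 2 = -0.0680 * 1.1000 * 0.8728426325 * 0.4949006140 = -0.0323113825
Term 3 = 0 (no dividend yield, q = 0)
Theta = -0.0528108107 + (-0.0323113825) + (0.0000000000) = -0.085122


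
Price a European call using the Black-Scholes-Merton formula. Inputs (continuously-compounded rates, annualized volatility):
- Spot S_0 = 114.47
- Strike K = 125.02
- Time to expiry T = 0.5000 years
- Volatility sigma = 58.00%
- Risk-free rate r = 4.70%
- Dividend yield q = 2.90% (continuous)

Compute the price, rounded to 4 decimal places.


Answer: Price = 14.7881

Derivation:
d1 = (ln(S/K) + (r - q + 0.5*sigma^2) * T) / (sigma * sqrt(T)) = 0.01204290
d2 = d1 - sigma * sqrt(T) = -0.39807904
exp(-rT) = 0.97677397; exp(-qT) = 0.98560462
C = S_0 * exp(-qT) * N(d1) - K * exp(-rT) * N(d2)
N(d1) = 0.50480430; N(d2) = 0.34528596
C = 114.4700 * 0.98560462 * 0.50480430 - 125.0200 * 0.97677397 * 0.34528596 = 14.7881


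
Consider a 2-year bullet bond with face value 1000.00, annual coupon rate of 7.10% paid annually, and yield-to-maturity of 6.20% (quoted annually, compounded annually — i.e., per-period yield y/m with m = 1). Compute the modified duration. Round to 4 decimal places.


Answer: Modified duration = 1.8213

Derivation:
Coupon per period c = face * coupon_rate / m = 71.000000
Periods per year m = 1; per-period yield y/m = 0.062000
Number of cashflows N = 2
Cashflows (t years, CF_t, discount factor 1/(1+y/m)^(m*t), PV):
  t = 1.0000: CF_t = 71.000000, DF = 0.941620, PV = 66.854991
  t = 2.0000: CF_t = 1071.000000, DF = 0.886647, PV = 949.599413
Price P = sum_t PV_t = 1016.454403
First compute Macaulay numerator sum_t t * PV_t:
  t * PV_t at t = 1.0000: 66.854991
  t * PV_t at t = 2.0000: 1899.198825
Macaulay duration D = 1966.053816 / 1016.454403 = 1.934227
Modified duration = D / (1 + y/m) = 1.934227 / (1 + 0.062000) = 1.821306


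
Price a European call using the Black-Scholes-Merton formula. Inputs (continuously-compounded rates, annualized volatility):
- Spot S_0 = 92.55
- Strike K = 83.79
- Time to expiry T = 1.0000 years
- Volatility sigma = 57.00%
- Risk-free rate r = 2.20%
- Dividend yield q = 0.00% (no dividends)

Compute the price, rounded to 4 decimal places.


Answer: Price = 25.2986

Derivation:
d1 = (ln(S/K) + (r - q + 0.5*sigma^2) * T) / (sigma * sqrt(T)) = 0.49804451
d2 = d1 - sigma * sqrt(T) = -0.07195549
exp(-rT) = 0.97824024; exp(-qT) = 1.00000000
C = S_0 * exp(-qT) * N(d1) - K * exp(-rT) * N(d2)
N(d1) = 0.69077366; N(d2) = 0.47131866
C = 92.5500 * 1.00000000 * 0.69077366 - 83.7900 * 0.97824024 * 0.47131866 = 25.2986


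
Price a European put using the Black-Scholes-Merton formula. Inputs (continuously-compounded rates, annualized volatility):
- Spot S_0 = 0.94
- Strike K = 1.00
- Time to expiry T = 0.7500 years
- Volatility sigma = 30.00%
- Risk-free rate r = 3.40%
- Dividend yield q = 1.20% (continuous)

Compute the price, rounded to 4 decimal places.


Answer: Price = 0.1216

Derivation:
d1 = (ln(S/K) + (r - q + 0.5*sigma^2) * T) / (sigma * sqrt(T)) = -0.04474620
d2 = d1 - sigma * sqrt(T) = -0.30455382
exp(-rT) = 0.97482238; exp(-qT) = 0.99104038
P = K * exp(-rT) * N(-d2) - S_0 * exp(-qT) * N(-d1)
N(-d1) = 0.51784520; N(-d2) = 0.61964700
P = 1.0000 * 0.97482238 * 0.61964700 - 0.9400 * 0.99104038 * 0.51784520 = 0.1216


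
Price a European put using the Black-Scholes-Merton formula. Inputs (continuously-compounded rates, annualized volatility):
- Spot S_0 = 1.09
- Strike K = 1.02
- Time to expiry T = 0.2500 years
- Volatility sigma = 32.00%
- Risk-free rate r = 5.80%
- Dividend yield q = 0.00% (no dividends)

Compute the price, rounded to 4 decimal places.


Answer: Price = 0.0328

Derivation:
d1 = (ln(S/K) + (r - q + 0.5*sigma^2) * T) / (sigma * sqrt(T)) = 0.58546918
d2 = d1 - sigma * sqrt(T) = 0.42546918
exp(-rT) = 0.98560462; exp(-qT) = 1.00000000
P = K * exp(-rT) * N(-d2) - S_0 * exp(-qT) * N(-d1)
N(-d1) = 0.27911614; N(-d2) = 0.33524734
P = 1.0200 * 0.98560462 * 0.33524734 - 1.0900 * 1.00000000 * 0.27911614 = 0.0328


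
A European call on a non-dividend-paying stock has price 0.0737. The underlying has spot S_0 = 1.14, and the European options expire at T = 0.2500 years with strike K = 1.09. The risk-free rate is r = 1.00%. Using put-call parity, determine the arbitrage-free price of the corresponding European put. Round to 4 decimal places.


Put-call parity: C - P = S_0 * exp(-qT) - K * exp(-rT).
S_0 * exp(-qT) = 1.1400 * 1.00000000 = 1.14000000
K * exp(-rT) = 1.0900 * 0.99750312 = 1.08727840
P = C - S*exp(-qT) + K*exp(-rT)
P = 0.0737 - 1.14000000 + 1.08727840 = 0.0210

Answer: Put price = 0.0210


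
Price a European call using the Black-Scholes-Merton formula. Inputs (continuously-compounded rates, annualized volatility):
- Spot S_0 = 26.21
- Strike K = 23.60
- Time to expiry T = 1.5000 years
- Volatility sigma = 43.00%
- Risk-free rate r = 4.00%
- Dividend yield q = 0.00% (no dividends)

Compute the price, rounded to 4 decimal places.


Answer: Price = 7.2604

Derivation:
d1 = (ln(S/K) + (r - q + 0.5*sigma^2) * T) / (sigma * sqrt(T)) = 0.57642628
d2 = d1 - sigma * sqrt(T) = 0.04978598
exp(-rT) = 0.94176453; exp(-qT) = 1.00000000
C = S_0 * exp(-qT) * N(d1) - K * exp(-rT) * N(d2)
N(d1) = 0.71783646; N(d2) = 0.51985353
C = 26.2100 * 1.00000000 * 0.71783646 - 23.6000 * 0.94176453 * 0.51985353 = 7.2604


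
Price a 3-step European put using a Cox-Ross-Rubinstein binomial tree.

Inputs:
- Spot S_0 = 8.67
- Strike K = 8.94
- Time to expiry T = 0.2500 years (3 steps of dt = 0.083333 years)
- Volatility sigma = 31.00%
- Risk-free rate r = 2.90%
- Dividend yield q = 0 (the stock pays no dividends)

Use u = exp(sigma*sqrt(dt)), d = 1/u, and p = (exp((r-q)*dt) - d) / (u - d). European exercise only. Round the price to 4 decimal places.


Answer: Price = V(0,0) = 0.6857

Derivation:
dt = T/N = 0.083333
u = exp(sigma*sqrt(dt)) = 1.093616; d = 1/u = 0.914398
p = (exp((r-q)*dt) - d) / (u - d) = 0.491143
Discount per step: exp(-r*dt) = 0.997586
Stock lattice S(k, i) with i counting down-moves:
  k=0: S(0,0) = 8.6700
  k=1: S(1,0) = 9.4816; S(1,1) = 7.9278
  k=2: S(2,0) = 10.3693; S(2,1) = 8.6700; S(2,2) = 7.2492
  k=3: S(3,0) = 11.3400; S(3,1) = 9.4816; S(3,2) = 7.9278; S(3,3) = 6.6286
Terminal payoffs V(N, i) = max(K - S_T, 0):
  V(3,0) = 0.000000; V(3,1) = 0.000000; V(3,2) = 1.012169; V(3,3) = 2.311352
Backward induction: V(k, i) = exp(-r*dt) * [p * V(k+1, i) + (1-p) * V(k+1, i+1)].
  V(2,0) = exp(-r*dt) * [p*0.000000 + (1-p)*0.000000] = 0.000000
  V(2,1) = exp(-r*dt) * [p*0.000000 + (1-p)*1.012169] = 0.513806
  V(2,2) = exp(-r*dt) * [p*1.012169 + (1-p)*2.311352] = 1.669228
  V(1,0) = exp(-r*dt) * [p*0.000000 + (1-p)*0.513806] = 0.260822
  V(1,1) = exp(-r*dt) * [p*0.513806 + (1-p)*1.669228] = 1.099090
  V(0,0) = exp(-r*dt) * [p*0.260822 + (1-p)*1.099090] = 0.685721


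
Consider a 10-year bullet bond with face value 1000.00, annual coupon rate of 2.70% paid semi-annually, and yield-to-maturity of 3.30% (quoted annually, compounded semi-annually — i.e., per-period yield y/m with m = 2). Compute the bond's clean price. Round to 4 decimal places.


Coupon per period c = face * coupon_rate / m = 13.500000
Periods per year m = 2; per-period yield y/m = 0.016500
Number of cashflows N = 20
Cashflows (t years, CF_t, discount factor 1/(1+y/m)^(m*t), PV):
  t = 0.5000: CF_t = 13.500000, DF = 0.983768, PV = 13.280866
  t = 1.0000: CF_t = 13.500000, DF = 0.967799, PV = 13.065288
  t = 1.5000: CF_t = 13.500000, DF = 0.952090, PV = 12.853210
  t = 2.0000: CF_t = 13.500000, DF = 0.936635, PV = 12.644575
  t = 2.5000: CF_t = 13.500000, DF = 0.921432, PV = 12.439326
  t = 3.0000: CF_t = 13.500000, DF = 0.906475, PV = 12.237409
  t = 3.5000: CF_t = 13.500000, DF = 0.891761, PV = 12.038769
  t = 4.0000: CF_t = 13.500000, DF = 0.877285, PV = 11.843354
  t = 4.5000: CF_t = 13.500000, DF = 0.863045, PV = 11.651111
  t = 5.0000: CF_t = 13.500000, DF = 0.849036, PV = 11.461988
  t = 5.5000: CF_t = 13.500000, DF = 0.835254, PV = 11.275935
  t = 6.0000: CF_t = 13.500000, DF = 0.821696, PV = 11.092902
  t = 6.5000: CF_t = 13.500000, DF = 0.808359, PV = 10.912840
  t = 7.0000: CF_t = 13.500000, DF = 0.795237, PV = 10.735701
  t = 7.5000: CF_t = 13.500000, DF = 0.782329, PV = 10.561437
  t = 8.0000: CF_t = 13.500000, DF = 0.769630, PV = 10.390002
  t = 8.5000: CF_t = 13.500000, DF = 0.757137, PV = 10.221350
  t = 9.0000: CF_t = 13.500000, DF = 0.744847, PV = 10.055435
  t = 9.5000: CF_t = 13.500000, DF = 0.732757, PV = 9.892214
  t = 10.0000: CF_t = 1013.500000, DF = 0.720862, PV = 730.593987
Price P = sum_t PV_t = 949.247699

Answer: Price = 949.2477


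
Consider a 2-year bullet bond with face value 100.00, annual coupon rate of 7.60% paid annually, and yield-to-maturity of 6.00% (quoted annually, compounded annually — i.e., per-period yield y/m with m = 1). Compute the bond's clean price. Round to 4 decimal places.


Answer: Price = 102.9334

Derivation:
Coupon per period c = face * coupon_rate / m = 7.600000
Periods per year m = 1; per-period yield y/m = 0.060000
Number of cashflows N = 2
Cashflows (t years, CF_t, discount factor 1/(1+y/m)^(m*t), PV):
  t = 1.0000: CF_t = 7.600000, DF = 0.943396, PV = 7.169811
  t = 2.0000: CF_t = 107.600000, DF = 0.889996, PV = 95.763617
Price P = sum_t PV_t = 102.933428


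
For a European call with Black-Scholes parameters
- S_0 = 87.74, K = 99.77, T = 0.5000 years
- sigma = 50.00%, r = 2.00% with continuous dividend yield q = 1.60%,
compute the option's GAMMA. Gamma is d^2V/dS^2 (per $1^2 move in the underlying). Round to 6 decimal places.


d1 = -0.1809900368; d2 = -0.5345434274
phi(d1) = 0.3924613453; exp(-qT) = 0.9920319148; exp(-rT) = 0.9900498337
Gamma = exp(-qT) * phi(d1) / (S * sigma * sqrt(T)) = 0.9920319148 * 0.3924613453 / (87.7400 * 0.5000 * 0.7071067812) = 0.012551

Answer: Gamma = 0.012551


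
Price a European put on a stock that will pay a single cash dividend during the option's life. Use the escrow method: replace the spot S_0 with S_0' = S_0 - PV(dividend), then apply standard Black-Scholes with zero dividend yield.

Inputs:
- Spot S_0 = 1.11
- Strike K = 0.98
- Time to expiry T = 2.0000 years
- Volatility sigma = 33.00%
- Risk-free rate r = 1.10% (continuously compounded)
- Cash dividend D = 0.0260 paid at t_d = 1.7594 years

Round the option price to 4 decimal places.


PV(D) = D * exp(-r * t_d) = 0.0260 * 0.98083267 = 0.02550165
S_0' = S_0 - PV(D) = 1.1100 - 0.02550165 = 1.08449835
d1 = (ln(S_0'/K) + (r + sigma^2/2)*T) / (sigma*sqrt(T)) = 0.49758941
d2 = d1 - sigma*sqrt(T) = 0.03089893
exp(-rT) = 0.97824024
N(-d1) = 0.30938674; N(-d2) = 0.48767507
P = K * exp(-rT) * N(-d2) - S_0' * N(-d1) = 0.9800 * 0.97824024 * 0.48767507 - 1.08449835 * 0.30938674 = 0.1320

Answer: Price = 0.1320


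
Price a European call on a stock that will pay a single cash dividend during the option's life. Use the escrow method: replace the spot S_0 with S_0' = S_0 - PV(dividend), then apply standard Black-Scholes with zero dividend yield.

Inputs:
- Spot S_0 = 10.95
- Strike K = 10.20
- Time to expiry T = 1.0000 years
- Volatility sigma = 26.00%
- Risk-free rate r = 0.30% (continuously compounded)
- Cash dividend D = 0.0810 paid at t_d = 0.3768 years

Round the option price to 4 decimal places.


PV(D) = D * exp(-r * t_d) = 0.0810 * 0.99887024 = 0.08090849
S_0' = S_0 - PV(D) = 10.9500 - 0.08090849 = 10.86909151
d1 = (ln(S_0'/K) + (r + sigma^2/2)*T) / (sigma*sqrt(T)) = 0.38590538
d2 = d1 - sigma*sqrt(T) = 0.12590538
exp(-rT) = 0.99700450
N(d1) = 0.65021663; N(d2) = 0.55009659
C = S_0' * N(d1) - K * exp(-rT) * N(d2) = 10.86909151 * 0.65021663 - 10.2000 * 0.99700450 * 0.55009659 = 1.4731

Answer: Price = 1.4731


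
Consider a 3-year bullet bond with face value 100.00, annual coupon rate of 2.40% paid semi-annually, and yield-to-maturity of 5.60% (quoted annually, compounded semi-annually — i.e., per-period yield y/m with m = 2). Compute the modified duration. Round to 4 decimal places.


Coupon per period c = face * coupon_rate / m = 1.200000
Periods per year m = 2; per-period yield y/m = 0.028000
Number of cashflows N = 6
Cashflows (t years, CF_t, discount factor 1/(1+y/m)^(m*t), PV):
  t = 0.5000: CF_t = 1.200000, DF = 0.972763, PV = 1.167315
  t = 1.0000: CF_t = 1.200000, DF = 0.946267, PV = 1.135521
  t = 1.5000: CF_t = 1.200000, DF = 0.920493, PV = 1.104592
  t = 2.0000: CF_t = 1.200000, DF = 0.895422, PV = 1.074506
  t = 2.5000: CF_t = 1.200000, DF = 0.871033, PV = 1.045239
  t = 3.0000: CF_t = 101.200000, DF = 0.847308, PV = 85.747571
Price P = sum_t PV_t = 91.274743
First compute Macaulay numerator sum_t t * PV_t:
  t * PV_t at t = 0.5000: 0.583658
  t * PV_t at t = 1.0000: 1.135521
  t * PV_t at t = 1.5000: 1.656888
  t * PV_t at t = 2.0000: 2.149012
  t * PV_t at t = 2.5000: 2.613098
  t * PV_t at t = 3.0000: 257.242712
Macaulay duration D = 265.380888 / 91.274743 = 2.907495
Modified duration = D / (1 + y/m) = 2.907495 / (1 + 0.028000) = 2.828303

Answer: Modified duration = 2.8283


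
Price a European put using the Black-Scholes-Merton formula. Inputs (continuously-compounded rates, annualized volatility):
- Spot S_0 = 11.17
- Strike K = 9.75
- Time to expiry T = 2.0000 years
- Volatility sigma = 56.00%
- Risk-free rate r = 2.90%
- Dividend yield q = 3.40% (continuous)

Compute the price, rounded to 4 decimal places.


d1 = (ln(S/K) + (r - q + 0.5*sigma^2) * T) / (sigma * sqrt(T)) = 0.55503378
d2 = d1 - sigma * sqrt(T) = -0.23692581
exp(-rT) = 0.94364995; exp(-qT) = 0.93426047
P = K * exp(-rT) * N(-d2) - S_0 * exp(-qT) * N(-d1)
N(-d1) = 0.28943578; N(-d2) = 0.59364283
P = 9.7500 * 0.94364995 * 0.59364283 - 11.1700 * 0.93426047 * 0.28943578 = 2.4414

Answer: Price = 2.4414


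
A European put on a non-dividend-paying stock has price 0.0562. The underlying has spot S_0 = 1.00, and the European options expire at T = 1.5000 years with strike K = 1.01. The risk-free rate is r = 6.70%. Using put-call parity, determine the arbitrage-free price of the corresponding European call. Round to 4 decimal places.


Answer: Call price = 0.1428

Derivation:
Put-call parity: C - P = S_0 * exp(-qT) - K * exp(-rT).
S_0 * exp(-qT) = 1.0000 * 1.00000000 = 1.00000000
K * exp(-rT) = 1.0100 * 0.90438511 = 0.91342896
C = P + S*exp(-qT) - K*exp(-rT)
C = 0.0562 + 1.00000000 - 0.91342896 = 0.1428


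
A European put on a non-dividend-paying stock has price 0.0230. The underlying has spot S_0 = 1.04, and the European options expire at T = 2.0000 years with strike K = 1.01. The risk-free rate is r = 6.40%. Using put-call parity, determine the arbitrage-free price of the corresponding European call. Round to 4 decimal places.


Answer: Call price = 0.1743

Derivation:
Put-call parity: C - P = S_0 * exp(-qT) - K * exp(-rT).
S_0 * exp(-qT) = 1.0400 * 1.00000000 = 1.04000000
K * exp(-rT) = 1.0100 * 0.87985338 = 0.88865191
C = P + S*exp(-qT) - K*exp(-rT)
C = 0.0230 + 1.04000000 - 0.88865191 = 0.1743


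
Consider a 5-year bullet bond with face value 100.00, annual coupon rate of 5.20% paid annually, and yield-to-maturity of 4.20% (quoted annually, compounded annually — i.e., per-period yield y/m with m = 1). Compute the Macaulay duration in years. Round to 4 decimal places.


Answer: Macaulay duration = 4.5410 years

Derivation:
Coupon per period c = face * coupon_rate / m = 5.200000
Periods per year m = 1; per-period yield y/m = 0.042000
Number of cashflows N = 5
Cashflows (t years, CF_t, discount factor 1/(1+y/m)^(m*t), PV):
  t = 1.0000: CF_t = 5.200000, DF = 0.959693, PV = 4.990403
  t = 2.0000: CF_t = 5.200000, DF = 0.921010, PV = 4.789254
  t = 3.0000: CF_t = 5.200000, DF = 0.883887, PV = 4.596213
  t = 4.0000: CF_t = 5.200000, DF = 0.848260, PV = 4.410953
  t = 5.0000: CF_t = 105.200000, DF = 0.814069, PV = 85.640096
Price P = sum_t PV_t = 104.426920
Macaulay numerator sum_t t * PV_t:
  t * PV_t at t = 1.0000: 4.990403
  t * PV_t at t = 2.0000: 9.578509
  t * PV_t at t = 3.0000: 13.788640
  t * PV_t at t = 4.0000: 17.643814
  t * PV_t at t = 5.0000: 428.200480
Macaulay duration D = (sum_t t * PV_t) / P = 474.201845 / 104.426920 = 4.540992


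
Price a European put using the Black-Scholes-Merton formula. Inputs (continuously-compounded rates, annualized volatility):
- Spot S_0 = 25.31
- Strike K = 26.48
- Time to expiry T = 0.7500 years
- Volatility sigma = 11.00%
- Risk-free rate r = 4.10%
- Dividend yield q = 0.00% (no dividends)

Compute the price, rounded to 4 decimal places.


d1 = (ln(S/K) + (r - q + 0.5*sigma^2) * T) / (sigma * sqrt(T)) = -0.10395093
d2 = d1 - sigma * sqrt(T) = -0.19921373
exp(-rT) = 0.96971797; exp(-qT) = 1.00000000
P = K * exp(-rT) * N(-d2) - S_0 * exp(-qT) * N(-d1)
N(-d1) = 0.54139586; N(-d2) = 0.57895222
P = 26.4800 * 0.96971797 * 0.57895222 - 25.3100 * 1.00000000 * 0.54139586 = 1.1637

Answer: Price = 1.1637


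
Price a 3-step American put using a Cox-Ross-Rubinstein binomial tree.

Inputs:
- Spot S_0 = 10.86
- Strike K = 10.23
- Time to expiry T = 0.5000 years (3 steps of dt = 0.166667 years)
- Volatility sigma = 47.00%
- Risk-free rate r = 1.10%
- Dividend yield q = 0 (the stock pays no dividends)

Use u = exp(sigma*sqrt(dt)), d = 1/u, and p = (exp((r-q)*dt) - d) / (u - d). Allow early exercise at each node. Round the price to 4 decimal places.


dt = T/N = 0.166667
u = exp(sigma*sqrt(dt)) = 1.211521; d = 1/u = 0.825409
p = (exp((r-q)*dt) - d) / (u - d) = 0.456930
Discount per step: exp(-r*dt) = 0.998168
Stock lattice S(k, i) with i counting down-moves:
  k=0: S(0,0) = 10.8600
  k=1: S(1,0) = 13.1571; S(1,1) = 8.9639
  k=2: S(2,0) = 15.9401; S(2,1) = 10.8600; S(2,2) = 7.3989
  k=3: S(3,0) = 19.3118; S(3,1) = 13.1571; S(3,2) = 8.9639; S(3,3) = 6.1071
Terminal payoffs V(N, i) = max(K - S_T, 0):
  V(3,0) = 0.000000; V(3,1) = 0.000000; V(3,2) = 1.266062; V(3,3) = 4.122874
Backward induction: V(k, i) = exp(-r*dt) * [p * V(k+1, i) + (1-p) * V(k+1, i+1)]; then take max(V_cont, immediate exercise) for American.
  V(2,0) = exp(-r*dt) * [p*0.000000 + (1-p)*0.000000] = 0.000000; exercise = 0.000000; V(2,0) = max -> 0.000000
  V(2,1) = exp(-r*dt) * [p*0.000000 + (1-p)*1.266062] = 0.686301; exercise = 0.000000; V(2,1) = max -> 0.686301
  V(2,2) = exp(-r*dt) * [p*1.266062 + (1-p)*4.122874] = 2.812350; exercise = 2.831088; V(2,2) = max -> 2.831088
  V(1,0) = exp(-r*dt) * [p*0.000000 + (1-p)*0.686301] = 0.372027; exercise = 0.000000; V(1,0) = max -> 0.372027
  V(1,1) = exp(-r*dt) * [p*0.686301 + (1-p)*2.831088] = 1.847680; exercise = 1.266062; V(1,1) = max -> 1.847680
  V(0,0) = exp(-r*dt) * [p*0.372027 + (1-p)*1.847680] = 1.171261; exercise = 0.000000; V(0,0) = max -> 1.171261

Answer: Price = V(0,0) = 1.1713


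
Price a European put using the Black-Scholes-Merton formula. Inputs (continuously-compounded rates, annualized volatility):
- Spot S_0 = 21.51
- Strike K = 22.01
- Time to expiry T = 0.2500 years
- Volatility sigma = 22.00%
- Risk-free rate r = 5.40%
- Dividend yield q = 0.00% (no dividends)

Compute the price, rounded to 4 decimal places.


d1 = (ln(S/K) + (r - q + 0.5*sigma^2) * T) / (sigma * sqrt(T)) = -0.03117229
d2 = d1 - sigma * sqrt(T) = -0.14117229
exp(-rT) = 0.98659072; exp(-qT) = 1.00000000
P = K * exp(-rT) * N(-d2) - S_0 * exp(-qT) * N(-d1)
N(-d1) = 0.51243393; N(-d2) = 0.55613308
P = 22.0100 * 0.98659072 * 0.55613308 - 21.5100 * 1.00000000 * 0.51243393 = 1.0539

Answer: Price = 1.0539


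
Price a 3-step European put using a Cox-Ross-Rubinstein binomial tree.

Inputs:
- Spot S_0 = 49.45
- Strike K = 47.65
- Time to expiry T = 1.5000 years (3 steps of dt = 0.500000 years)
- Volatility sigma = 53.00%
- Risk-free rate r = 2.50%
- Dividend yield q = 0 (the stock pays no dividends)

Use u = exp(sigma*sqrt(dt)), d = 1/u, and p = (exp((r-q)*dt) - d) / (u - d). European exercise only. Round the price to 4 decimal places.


dt = T/N = 0.500000
u = exp(sigma*sqrt(dt)) = 1.454652; d = 1/u = 0.687450
p = (exp((r-q)*dt) - d) / (u - d) = 0.423785
Discount per step: exp(-r*dt) = 0.987578
Stock lattice S(k, i) with i counting down-moves:
  k=0: S(0,0) = 49.4500
  k=1: S(1,0) = 71.9325; S(1,1) = 33.9944
  k=2: S(2,0) = 104.6368; S(2,1) = 49.4500; S(2,2) = 23.3694
  k=3: S(3,0) = 152.2101; S(3,1) = 71.9325; S(3,2) = 33.9944; S(3,3) = 16.0653
Terminal payoffs V(N, i) = max(K - S_T, 0):
  V(3,0) = 0.000000; V(3,1) = 0.000000; V(3,2) = 13.655612; V(3,3) = 31.584690
Backward induction: V(k, i) = exp(-r*dt) * [p * V(k+1, i) + (1-p) * V(k+1, i+1)].
  V(2,0) = exp(-r*dt) * [p*0.000000 + (1-p)*0.000000] = 0.000000
  V(2,1) = exp(-r*dt) * [p*0.000000 + (1-p)*13.655612] = 7.770824
  V(2,2) = exp(-r*dt) * [p*13.655612 + (1-p)*31.584690] = 23.688650
  V(1,0) = exp(-r*dt) * [p*0.000000 + (1-p)*7.770824] = 4.422043
  V(1,1) = exp(-r*dt) * [p*7.770824 + (1-p)*23.688650] = 16.732446
  V(0,0) = exp(-r*dt) * [p*4.422043 + (1-p)*16.732446] = 11.372434

Answer: Price = V(0,0) = 11.3724


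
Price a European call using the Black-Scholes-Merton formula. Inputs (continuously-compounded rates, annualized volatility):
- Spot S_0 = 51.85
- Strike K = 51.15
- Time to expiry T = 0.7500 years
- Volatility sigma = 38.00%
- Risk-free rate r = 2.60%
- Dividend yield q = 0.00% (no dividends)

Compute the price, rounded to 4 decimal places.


Answer: Price = 7.5436

Derivation:
d1 = (ln(S/K) + (r - q + 0.5*sigma^2) * T) / (sigma * sqrt(T)) = 0.26510236
d2 = d1 - sigma * sqrt(T) = -0.06398730
exp(-rT) = 0.98068890; exp(-qT) = 1.00000000
C = S_0 * exp(-qT) * N(d1) - K * exp(-rT) * N(d2)
N(d1) = 0.60453469; N(d2) = 0.47449017
C = 51.8500 * 1.00000000 * 0.60453469 - 51.1500 * 0.98068890 * 0.47449017 = 7.5436


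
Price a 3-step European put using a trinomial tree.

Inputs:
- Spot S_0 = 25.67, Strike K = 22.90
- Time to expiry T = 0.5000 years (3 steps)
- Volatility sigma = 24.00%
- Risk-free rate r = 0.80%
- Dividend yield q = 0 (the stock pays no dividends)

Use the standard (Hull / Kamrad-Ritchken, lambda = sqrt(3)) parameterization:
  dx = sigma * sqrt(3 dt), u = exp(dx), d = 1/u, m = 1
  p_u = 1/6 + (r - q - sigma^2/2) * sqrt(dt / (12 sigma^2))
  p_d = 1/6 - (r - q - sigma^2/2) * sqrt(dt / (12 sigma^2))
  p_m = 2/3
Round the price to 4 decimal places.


Answer: Price = V(0,0) = 0.6376

Derivation:
dt = T/N = 0.166667; dx = sigma*sqrt(3*dt) = 0.169706
u = exp(dx) = 1.184956; d = 1/u = 0.843913
p_u = 0.156453, p_m = 0.666667, p_d = 0.176880
Discount per step: exp(-r*dt) = 0.998668
Stock lattice S(k, j) with j the centered position index:
  k=0: S(0,+0) = 25.6700
  k=1: S(1,-1) = 21.6633; S(1,+0) = 25.6700; S(1,+1) = 30.4178
  k=2: S(2,-2) = 18.2819; S(2,-1) = 21.6633; S(2,+0) = 25.6700; S(2,+1) = 30.4178; S(2,+2) = 36.0438
  k=3: S(3,-3) = 15.4283; S(3,-2) = 18.2819; S(3,-1) = 21.6633; S(3,+0) = 25.6700; S(3,+1) = 30.4178; S(3,+2) = 36.0438; S(3,+3) = 42.7103
Terminal payoffs V(N, j) = max(K - S_T, 0):
  V(3,-3) = 7.471659; V(3,-2) = 4.618096; V(3,-1) = 1.236748; V(3,+0) = 0.000000; V(3,+1) = 0.000000; V(3,+2) = 0.000000; V(3,+3) = 0.000000
Backward induction: V(k, j) = exp(-r*dt) * [p_u * V(k+1, j+1) + p_m * V(k+1, j) + p_d * V(k+1, j-1)]
  V(2,-2) = exp(-r*dt) * [p_u*1.236748 + p_m*4.618096 + p_d*7.471659] = 4.587693
  V(2,-1) = exp(-r*dt) * [p_u*0.000000 + p_m*1.236748 + p_d*4.618096] = 1.639162
  V(2,+0) = exp(-r*dt) * [p_u*0.000000 + p_m*0.000000 + p_d*1.236748] = 0.218465
  V(2,+1) = exp(-r*dt) * [p_u*0.000000 + p_m*0.000000 + p_d*0.000000] = 0.000000
  V(2,+2) = exp(-r*dt) * [p_u*0.000000 + p_m*0.000000 + p_d*0.000000] = 0.000000
  V(1,-1) = exp(-r*dt) * [p_u*0.218465 + p_m*1.639162 + p_d*4.587693] = 1.935845
  V(1,+0) = exp(-r*dt) * [p_u*0.000000 + p_m*0.218465 + p_d*1.639162] = 0.434999
  V(1,+1) = exp(-r*dt) * [p_u*0.000000 + p_m*0.000000 + p_d*0.218465] = 0.038591
  V(0,+0) = exp(-r*dt) * [p_u*0.038591 + p_m*0.434999 + p_d*1.935845] = 0.637599


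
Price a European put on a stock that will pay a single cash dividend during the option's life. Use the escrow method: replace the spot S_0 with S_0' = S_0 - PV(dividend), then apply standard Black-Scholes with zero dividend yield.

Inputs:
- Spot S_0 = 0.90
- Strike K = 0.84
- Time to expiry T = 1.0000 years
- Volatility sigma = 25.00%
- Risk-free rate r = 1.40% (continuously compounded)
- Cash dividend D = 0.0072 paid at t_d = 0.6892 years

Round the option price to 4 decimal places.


PV(D) = D * exp(-r * t_d) = 0.0072 * 0.99039760 = 0.00713086
S_0' = S_0 - PV(D) = 0.9000 - 0.00713086 = 0.89286914
d1 = (ln(S_0'/K) + (r + sigma^2/2)*T) / (sigma*sqrt(T)) = 0.42515254
d2 = d1 - sigma*sqrt(T) = 0.17515254
exp(-rT) = 0.98609754
N(-d1) = 0.33536274; N(-d2) = 0.43047989
P = K * exp(-rT) * N(-d2) - S_0' * N(-d1) = 0.8400 * 0.98609754 * 0.43047989 - 0.89286914 * 0.33536274 = 0.0571

Answer: Price = 0.0571


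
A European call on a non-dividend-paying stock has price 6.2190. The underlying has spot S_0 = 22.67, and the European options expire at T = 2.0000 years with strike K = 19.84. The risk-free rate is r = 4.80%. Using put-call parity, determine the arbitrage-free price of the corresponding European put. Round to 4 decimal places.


Put-call parity: C - P = S_0 * exp(-qT) - K * exp(-rT).
S_0 * exp(-qT) = 22.6700 * 1.00000000 = 22.67000000
K * exp(-rT) = 19.8400 * 0.90846402 = 18.02392608
P = C - S*exp(-qT) + K*exp(-rT)
P = 6.2190 - 22.67000000 + 18.02392608 = 1.5729

Answer: Put price = 1.5729


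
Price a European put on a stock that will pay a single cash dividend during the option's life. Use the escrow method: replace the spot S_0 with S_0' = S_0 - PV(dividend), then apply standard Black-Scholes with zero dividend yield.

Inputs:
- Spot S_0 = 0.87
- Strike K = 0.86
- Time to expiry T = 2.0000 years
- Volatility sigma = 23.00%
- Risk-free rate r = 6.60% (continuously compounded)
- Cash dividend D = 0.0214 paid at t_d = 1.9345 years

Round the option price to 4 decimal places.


PV(D) = D * exp(-r * t_d) = 0.0214 * 0.88013762 = 0.01883495
S_0' = S_0 - PV(D) = 0.8700 - 0.01883495 = 0.85116505
d1 = (ln(S_0'/K) + (r + sigma^2/2)*T) / (sigma*sqrt(T)) = 0.53670534
d2 = d1 - sigma*sqrt(T) = 0.21143622
exp(-rT) = 0.87634100
N(-d1) = 0.29573558; N(-d2) = 0.41627345
P = K * exp(-rT) * N(-d2) - S_0' * N(-d1) = 0.8600 * 0.87634100 * 0.41627345 - 0.85116505 * 0.29573558 = 0.0620

Answer: Price = 0.0620


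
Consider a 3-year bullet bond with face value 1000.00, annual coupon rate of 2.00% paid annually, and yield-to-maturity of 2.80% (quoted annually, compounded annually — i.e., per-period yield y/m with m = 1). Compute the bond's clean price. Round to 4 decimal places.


Coupon per period c = face * coupon_rate / m = 20.000000
Periods per year m = 1; per-period yield y/m = 0.028000
Number of cashflows N = 3
Cashflows (t years, CF_t, discount factor 1/(1+y/m)^(m*t), PV):
  t = 1.0000: CF_t = 20.000000, DF = 0.972763, PV = 19.455253
  t = 2.0000: CF_t = 20.000000, DF = 0.946267, PV = 18.925343
  t = 3.0000: CF_t = 1020.000000, DF = 0.920493, PV = 938.903218
Price P = sum_t PV_t = 977.283815

Answer: Price = 977.2838


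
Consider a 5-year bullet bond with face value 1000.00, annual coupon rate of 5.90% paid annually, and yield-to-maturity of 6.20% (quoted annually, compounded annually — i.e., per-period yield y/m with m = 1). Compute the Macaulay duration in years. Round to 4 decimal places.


Answer: Macaulay duration = 4.4693 years

Derivation:
Coupon per period c = face * coupon_rate / m = 59.000000
Periods per year m = 1; per-period yield y/m = 0.062000
Number of cashflows N = 5
Cashflows (t years, CF_t, discount factor 1/(1+y/m)^(m*t), PV):
  t = 1.0000: CF_t = 59.000000, DF = 0.941620, PV = 55.555556
  t = 2.0000: CF_t = 59.000000, DF = 0.886647, PV = 52.312199
  t = 3.0000: CF_t = 59.000000, DF = 0.834885, PV = 49.258191
  t = 4.0000: CF_t = 59.000000, DF = 0.786144, PV = 46.382478
  t = 5.0000: CF_t = 1059.000000, DF = 0.740248, PV = 783.922945
Price P = sum_t PV_t = 987.431369
Macaulay numerator sum_t t * PV_t:
  t * PV_t at t = 1.0000: 55.555556
  t * PV_t at t = 2.0000: 104.624398
  t * PV_t at t = 3.0000: 147.774574
  t * PV_t at t = 4.0000: 185.529911
  t * PV_t at t = 5.0000: 3919.614727
Macaulay duration D = (sum_t t * PV_t) / P = 4413.099166 / 987.431369 = 4.469272


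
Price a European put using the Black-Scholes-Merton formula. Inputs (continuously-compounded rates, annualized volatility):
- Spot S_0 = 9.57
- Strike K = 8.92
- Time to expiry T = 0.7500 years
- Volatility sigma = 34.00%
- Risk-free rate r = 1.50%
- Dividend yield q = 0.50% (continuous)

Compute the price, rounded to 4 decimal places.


d1 = (ln(S/K) + (r - q + 0.5*sigma^2) * T) / (sigma * sqrt(T)) = 0.41157351
d2 = d1 - sigma * sqrt(T) = 0.11712487
exp(-rT) = 0.98881304; exp(-qT) = 0.99625702
P = K * exp(-rT) * N(-d2) - S_0 * exp(-qT) * N(-d1)
N(-d1) = 0.34032603; N(-d2) = 0.45338055
P = 8.9200 * 0.98881304 * 0.45338055 - 9.5700 * 0.99625702 * 0.34032603 = 0.7542

Answer: Price = 0.7542


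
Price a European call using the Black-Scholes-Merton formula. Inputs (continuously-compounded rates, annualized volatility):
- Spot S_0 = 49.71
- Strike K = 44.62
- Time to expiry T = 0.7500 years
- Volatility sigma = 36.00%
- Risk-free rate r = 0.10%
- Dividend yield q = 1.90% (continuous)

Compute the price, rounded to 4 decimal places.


Answer: Price = 8.2691

Derivation:
d1 = (ln(S/K) + (r - q + 0.5*sigma^2) * T) / (sigma * sqrt(T)) = 0.45907022
d2 = d1 - sigma * sqrt(T) = 0.14730108
exp(-rT) = 0.99925028; exp(-qT) = 0.98585105
C = S_0 * exp(-qT) * N(d1) - K * exp(-rT) * N(d2)
N(d1) = 0.67690813; N(d2) = 0.55855281
C = 49.7100 * 0.98585105 * 0.67690813 - 44.6200 * 0.99925028 * 0.55855281 = 8.2691


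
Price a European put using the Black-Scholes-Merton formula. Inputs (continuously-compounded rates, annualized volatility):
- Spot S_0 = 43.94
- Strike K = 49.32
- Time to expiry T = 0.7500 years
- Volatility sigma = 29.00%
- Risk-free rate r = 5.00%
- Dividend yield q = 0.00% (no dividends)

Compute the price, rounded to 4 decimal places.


d1 = (ln(S/K) + (r - q + 0.5*sigma^2) * T) / (sigma * sqrt(T)) = -0.18501931
d2 = d1 - sigma * sqrt(T) = -0.43616667
exp(-rT) = 0.96319442; exp(-qT) = 1.00000000
P = K * exp(-rT) * N(-d2) - S_0 * exp(-qT) * N(-d1)
N(-d1) = 0.57339305; N(-d2) = 0.66864210
P = 49.3200 * 0.96319442 * 0.66864210 - 43.9400 * 1.00000000 * 0.57339305 = 6.5688

Answer: Price = 6.5688


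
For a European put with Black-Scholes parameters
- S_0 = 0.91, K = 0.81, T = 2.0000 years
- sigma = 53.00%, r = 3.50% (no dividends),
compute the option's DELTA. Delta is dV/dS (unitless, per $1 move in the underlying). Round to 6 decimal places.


d1 = 0.6234685259; d2 = -0.1260646622
phi(d1) = 0.3284748400; exp(-qT) = 1.0000000000; exp(-rT) = 0.9323938199
N(-d1) = 0.2664883395
Delta = -exp(-qT) * N(-d1) = -1.0000000000 * 0.2664883395 = -0.266488

Answer: Delta = -0.266488


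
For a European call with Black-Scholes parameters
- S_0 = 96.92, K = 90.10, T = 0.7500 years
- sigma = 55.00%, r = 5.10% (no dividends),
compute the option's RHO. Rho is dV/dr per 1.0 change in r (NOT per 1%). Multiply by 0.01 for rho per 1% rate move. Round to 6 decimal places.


d1 = 0.4716494676; d2 = -0.0046645045
phi(d1) = 0.3569480081; exp(-qT) = 1.0000000000; exp(-rT) = 0.9624722927
N(d2) = 0.4981391387
Rho = K*T*exp(-rT)*N(d2) = 90.1000 * 0.7500 * 0.9624722927 * 0.4981391387 = 32.398504

Answer: Rho = 32.398504


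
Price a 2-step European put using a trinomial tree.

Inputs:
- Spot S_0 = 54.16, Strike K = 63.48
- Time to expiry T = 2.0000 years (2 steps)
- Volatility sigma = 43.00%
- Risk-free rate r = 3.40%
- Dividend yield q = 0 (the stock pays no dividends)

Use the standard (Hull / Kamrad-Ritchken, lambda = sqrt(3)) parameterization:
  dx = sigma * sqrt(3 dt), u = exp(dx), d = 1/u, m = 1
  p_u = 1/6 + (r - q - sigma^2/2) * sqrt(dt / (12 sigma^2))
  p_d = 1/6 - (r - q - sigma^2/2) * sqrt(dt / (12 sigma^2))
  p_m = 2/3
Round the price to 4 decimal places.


Answer: Price = V(0,0) = 16.0435

Derivation:
dt = T/N = 1.000000; dx = sigma*sqrt(3*dt) = 0.744782
u = exp(dx) = 2.105982; d = 1/u = 0.474838
p_u = 0.127427, p_m = 0.666667, p_d = 0.205906
Discount per step: exp(-r*dt) = 0.966572
Stock lattice S(k, j) with j the centered position index:
  k=0: S(0,+0) = 54.1600
  k=1: S(1,-1) = 25.7172; S(1,+0) = 54.1600; S(1,+1) = 114.0600
  k=2: S(2,-2) = 12.2115; S(2,-1) = 25.7172; S(2,+0) = 54.1600; S(2,+1) = 114.0600; S(2,+2) = 240.2083
Terminal payoffs V(N, j) = max(K - S_T, 0):
  V(2,-2) = 51.268490; V(2,-1) = 37.762781; V(2,+0) = 9.320000; V(2,+1) = 0.000000; V(2,+2) = 0.000000
Backward induction: V(k, j) = exp(-r*dt) * [p_u * V(k+1, j+1) + p_m * V(k+1, j) + p_d * V(k+1, j-1)]
  V(1,-1) = exp(-r*dt) * [p_u*9.320000 + p_m*37.762781 + p_d*51.268490] = 35.685157
  V(1,+0) = exp(-r*dt) * [p_u*0.000000 + p_m*9.320000 + p_d*37.762781] = 13.521301
  V(1,+1) = exp(-r*dt) * [p_u*0.000000 + p_m*0.000000 + p_d*9.320000] = 1.854896
  V(0,+0) = exp(-r*dt) * [p_u*1.854896 + p_m*13.521301 + p_d*35.685157] = 16.043506
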